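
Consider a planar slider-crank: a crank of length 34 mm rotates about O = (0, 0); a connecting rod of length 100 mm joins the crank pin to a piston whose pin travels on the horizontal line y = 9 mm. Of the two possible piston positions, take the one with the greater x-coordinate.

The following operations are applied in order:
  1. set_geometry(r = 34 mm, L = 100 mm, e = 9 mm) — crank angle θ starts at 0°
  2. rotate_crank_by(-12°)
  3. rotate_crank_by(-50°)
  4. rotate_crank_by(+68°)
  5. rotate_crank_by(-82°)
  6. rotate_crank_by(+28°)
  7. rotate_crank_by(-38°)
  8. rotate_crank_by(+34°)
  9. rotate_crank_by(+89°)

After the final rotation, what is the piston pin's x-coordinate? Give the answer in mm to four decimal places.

set_geometry: r = 34 mm, L = 100 mm, e = 9 mm; θ ← 0°
rotate_crank_by(-12°): θ ← 0° -12° = -12°
rotate_crank_by(-50°): θ ← -12° -50° = -62°
rotate_crank_by(+68°): θ ← -62° +68° = 6°
rotate_crank_by(-82°): θ ← 6° -82° = -76°
rotate_crank_by(+28°): θ ← -76° +28° = -48°
rotate_crank_by(-38°): θ ← -48° -38° = -86°
rotate_crank_by(+34°): θ ← -86° +34° = -52°
rotate_crank_by(+89°): θ ← -52° +89° = 37°
crank pin P = (r cos θ, r sin θ) = (27.153607, 20.461711)
h = r sin θ − e = 20.461711 − 9 = 11.461711
x = r cos θ + √(L² − h²) = 27.153607 + √(10000.0 − 131.3708) = 27.153607 + 99.340974 = 126.494582

126.4946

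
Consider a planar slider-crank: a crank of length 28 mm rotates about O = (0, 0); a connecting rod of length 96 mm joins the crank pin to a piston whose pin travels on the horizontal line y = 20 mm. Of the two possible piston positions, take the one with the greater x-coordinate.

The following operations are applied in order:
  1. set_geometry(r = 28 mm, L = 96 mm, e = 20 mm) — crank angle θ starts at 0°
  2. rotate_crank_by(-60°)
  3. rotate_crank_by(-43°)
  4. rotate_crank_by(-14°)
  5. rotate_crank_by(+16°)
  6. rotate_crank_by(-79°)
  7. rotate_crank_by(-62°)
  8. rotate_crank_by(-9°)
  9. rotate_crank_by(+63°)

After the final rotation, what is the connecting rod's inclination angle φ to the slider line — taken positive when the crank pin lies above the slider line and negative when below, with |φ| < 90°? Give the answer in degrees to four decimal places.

-9.6565

set_geometry: r = 28 mm, L = 96 mm, e = 20 mm; θ ← 0°
rotate_crank_by(-60°): θ ← 0° -60° = -60°
rotate_crank_by(-43°): θ ← -60° -43° = -103°
rotate_crank_by(-14°): θ ← -103° -14° = -117°
rotate_crank_by(+16°): θ ← -117° +16° = -101°
rotate_crank_by(-79°): θ ← -101° -79° = -180°
rotate_crank_by(-62°): θ ← -180° -62° = -242°
rotate_crank_by(-9°): θ ← -242° -9° = -251°
rotate_crank_by(+63°): θ ← -251° +63° = -188°
crank pin P = (r cos θ, r sin θ) = (-27.727506, 3.896847)
h = r sin θ − e = 3.896847 − 20 = -16.103153
sin φ = h / L = -16.103153 / 96 = -0.16774118
φ = arcsin(-0.16774118) = -9.656512°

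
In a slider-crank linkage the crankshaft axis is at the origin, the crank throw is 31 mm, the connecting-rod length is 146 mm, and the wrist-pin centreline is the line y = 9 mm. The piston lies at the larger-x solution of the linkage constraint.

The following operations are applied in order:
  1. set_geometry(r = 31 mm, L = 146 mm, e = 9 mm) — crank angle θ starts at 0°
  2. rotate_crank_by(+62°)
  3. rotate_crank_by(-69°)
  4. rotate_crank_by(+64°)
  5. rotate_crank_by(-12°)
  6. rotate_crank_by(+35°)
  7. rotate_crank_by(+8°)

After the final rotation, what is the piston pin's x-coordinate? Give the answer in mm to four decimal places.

set_geometry: r = 31 mm, L = 146 mm, e = 9 mm; θ ← 0°
rotate_crank_by(+62°): θ ← 0° +62° = 62°
rotate_crank_by(-69°): θ ← 62° -69° = -7°
rotate_crank_by(+64°): θ ← -7° +64° = 57°
rotate_crank_by(-12°): θ ← 57° -12° = 45°
rotate_crank_by(+35°): θ ← 45° +35° = 80°
rotate_crank_by(+8°): θ ← 80° +8° = 88°
crank pin P = (r cos θ, r sin θ) = (1.081884, 30.981116)
h = r sin θ − e = 30.981116 − 9 = 21.981116
x = r cos θ + √(L² − h²) = 1.081884 + √(21316.0 − 483.1694) = 1.081884 + 144.335826 = 145.417710

145.4177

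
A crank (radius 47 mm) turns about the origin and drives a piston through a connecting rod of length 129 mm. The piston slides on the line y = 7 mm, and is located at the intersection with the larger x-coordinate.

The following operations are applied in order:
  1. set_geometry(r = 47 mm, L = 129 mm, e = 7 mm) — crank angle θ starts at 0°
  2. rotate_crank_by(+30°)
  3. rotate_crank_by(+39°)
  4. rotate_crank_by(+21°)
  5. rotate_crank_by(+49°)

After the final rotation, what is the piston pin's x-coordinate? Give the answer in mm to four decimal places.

set_geometry: r = 47 mm, L = 129 mm, e = 7 mm; θ ← 0°
rotate_crank_by(+30°): θ ← 0° +30° = 30°
rotate_crank_by(+39°): θ ← 30° +39° = 69°
rotate_crank_by(+21°): θ ← 69° +21° = 90°
rotate_crank_by(+49°): θ ← 90° +49° = 139°
crank pin P = (r cos θ, r sin θ) = (-35.471350, 30.834774)
h = r sin θ − e = 30.834774 − 7 = 23.834774
x = r cos θ + √(L² − h²) = -35.471350 + √(16641.0 − 568.0965) = -35.471350 + 126.778955 = 91.307605

91.3076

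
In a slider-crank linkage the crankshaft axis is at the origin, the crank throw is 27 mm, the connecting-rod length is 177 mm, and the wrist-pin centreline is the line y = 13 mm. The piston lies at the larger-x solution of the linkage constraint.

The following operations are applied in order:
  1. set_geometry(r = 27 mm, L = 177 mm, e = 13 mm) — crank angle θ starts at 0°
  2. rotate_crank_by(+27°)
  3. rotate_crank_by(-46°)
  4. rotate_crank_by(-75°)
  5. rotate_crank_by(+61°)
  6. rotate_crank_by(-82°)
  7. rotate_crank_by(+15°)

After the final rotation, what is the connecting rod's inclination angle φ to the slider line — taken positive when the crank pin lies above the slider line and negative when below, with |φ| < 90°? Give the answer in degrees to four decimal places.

-12.9248

set_geometry: r = 27 mm, L = 177 mm, e = 13 mm; θ ← 0°
rotate_crank_by(+27°): θ ← 0° +27° = 27°
rotate_crank_by(-46°): θ ← 27° -46° = -19°
rotate_crank_by(-75°): θ ← -19° -75° = -94°
rotate_crank_by(+61°): θ ← -94° +61° = -33°
rotate_crank_by(-82°): θ ← -33° -82° = -115°
rotate_crank_by(+15°): θ ← -115° +15° = -100°
crank pin P = (r cos θ, r sin θ) = (-4.688501, -26.589809)
h = r sin θ − e = -26.589809 − 13 = -39.589809
sin φ = h / L = -39.589809 / 177 = -0.22367124
φ = arcsin(-0.22367124) = -12.924755°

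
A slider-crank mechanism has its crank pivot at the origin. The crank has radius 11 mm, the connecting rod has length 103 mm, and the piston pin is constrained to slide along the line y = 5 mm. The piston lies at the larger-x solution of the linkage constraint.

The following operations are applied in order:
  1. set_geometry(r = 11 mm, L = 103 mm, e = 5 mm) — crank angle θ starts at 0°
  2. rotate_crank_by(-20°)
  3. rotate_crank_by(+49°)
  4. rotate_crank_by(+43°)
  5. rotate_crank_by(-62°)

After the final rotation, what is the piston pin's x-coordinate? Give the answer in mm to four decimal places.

113.7865

set_geometry: r = 11 mm, L = 103 mm, e = 5 mm; θ ← 0°
rotate_crank_by(-20°): θ ← 0° -20° = -20°
rotate_crank_by(+49°): θ ← -20° +49° = 29°
rotate_crank_by(+43°): θ ← 29° +43° = 72°
rotate_crank_by(-62°): θ ← 72° -62° = 10°
crank pin P = (r cos θ, r sin θ) = (10.832885, 1.910130)
h = r sin θ − e = 1.910130 − 5 = -3.089870
x = r cos θ + √(L² − h²) = 10.832885 + √(10609.0 − 9.5473) = 10.832885 + 102.953643 = 113.786529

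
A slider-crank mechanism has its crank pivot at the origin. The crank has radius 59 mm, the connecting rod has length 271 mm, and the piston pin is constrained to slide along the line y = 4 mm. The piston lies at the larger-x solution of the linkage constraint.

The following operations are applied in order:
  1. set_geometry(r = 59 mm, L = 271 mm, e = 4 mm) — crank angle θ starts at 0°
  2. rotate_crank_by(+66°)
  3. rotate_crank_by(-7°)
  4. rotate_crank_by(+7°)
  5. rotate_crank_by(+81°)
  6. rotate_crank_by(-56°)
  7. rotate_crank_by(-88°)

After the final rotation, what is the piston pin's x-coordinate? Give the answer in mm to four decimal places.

329.9176

set_geometry: r = 59 mm, L = 271 mm, e = 4 mm; θ ← 0°
rotate_crank_by(+66°): θ ← 0° +66° = 66°
rotate_crank_by(-7°): θ ← 66° -7° = 59°
rotate_crank_by(+7°): θ ← 59° +7° = 66°
rotate_crank_by(+81°): θ ← 66° +81° = 147°
rotate_crank_by(-56°): θ ← 147° -56° = 91°
rotate_crank_by(-88°): θ ← 91° -88° = 3°
crank pin P = (r cos θ, r sin θ) = (58.919143, 3.087821)
h = r sin θ − e = 3.087821 − 4 = -0.912179
x = r cos θ + √(L² − h²) = 58.919143 + √(73441.0 − 0.8321) = 58.919143 + 270.998465 = 329.917607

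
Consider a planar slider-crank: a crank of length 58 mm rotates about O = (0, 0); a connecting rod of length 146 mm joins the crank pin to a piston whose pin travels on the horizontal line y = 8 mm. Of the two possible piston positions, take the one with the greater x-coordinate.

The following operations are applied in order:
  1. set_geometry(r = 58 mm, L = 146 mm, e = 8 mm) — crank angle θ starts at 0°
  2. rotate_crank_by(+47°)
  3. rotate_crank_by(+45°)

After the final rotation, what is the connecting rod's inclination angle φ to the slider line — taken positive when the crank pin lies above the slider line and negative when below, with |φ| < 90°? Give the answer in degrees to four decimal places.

set_geometry: r = 58 mm, L = 146 mm, e = 8 mm; θ ← 0°
rotate_crank_by(+47°): θ ← 0° +47° = 47°
rotate_crank_by(+45°): θ ← 47° +45° = 92°
crank pin P = (r cos θ, r sin θ) = (-2.024171, 57.964668)
h = r sin θ − e = 57.964668 − 8 = 49.964668
sin φ = h / L = 49.964668 / 146 = 0.34222375
φ = arcsin(0.34222375) = 20.012415°

20.0124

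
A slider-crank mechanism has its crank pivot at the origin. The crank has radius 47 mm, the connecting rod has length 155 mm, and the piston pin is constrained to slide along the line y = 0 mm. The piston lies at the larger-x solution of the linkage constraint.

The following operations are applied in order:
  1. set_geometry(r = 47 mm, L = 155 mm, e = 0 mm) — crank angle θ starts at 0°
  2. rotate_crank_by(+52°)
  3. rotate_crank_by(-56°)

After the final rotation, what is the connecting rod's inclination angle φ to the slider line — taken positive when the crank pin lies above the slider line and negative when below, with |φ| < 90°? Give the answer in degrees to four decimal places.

set_geometry: r = 47 mm, L = 155 mm, e = 0 mm; θ ← 0°
rotate_crank_by(+52°): θ ← 0° +52° = 52°
rotate_crank_by(-56°): θ ← 52° -56° = -4°
crank pin P = (r cos θ, r sin θ) = (46.885510, -3.278554)
h = r sin θ − e = -3.278554 − 0 = -3.278554
sin φ = h / L = -3.278554 / 155 = -0.02115196
φ = arcsin(-0.02115196) = -1.212009°

-1.2120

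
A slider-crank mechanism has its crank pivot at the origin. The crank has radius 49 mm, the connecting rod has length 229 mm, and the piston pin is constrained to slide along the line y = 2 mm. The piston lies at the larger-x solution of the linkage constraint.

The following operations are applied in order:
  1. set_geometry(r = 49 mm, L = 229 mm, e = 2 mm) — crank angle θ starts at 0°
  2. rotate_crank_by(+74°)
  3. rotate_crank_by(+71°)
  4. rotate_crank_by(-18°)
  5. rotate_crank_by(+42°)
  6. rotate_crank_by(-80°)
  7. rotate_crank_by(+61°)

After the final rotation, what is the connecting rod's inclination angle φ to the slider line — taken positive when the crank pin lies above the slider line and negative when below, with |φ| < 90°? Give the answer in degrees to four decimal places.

set_geometry: r = 49 mm, L = 229 mm, e = 2 mm; θ ← 0°
rotate_crank_by(+74°): θ ← 0° +74° = 74°
rotate_crank_by(+71°): θ ← 74° +71° = 145°
rotate_crank_by(-18°): θ ← 145° -18° = 127°
rotate_crank_by(+42°): θ ← 127° +42° = 169°
rotate_crank_by(-80°): θ ← 169° -80° = 89°
rotate_crank_by(+61°): θ ← 89° +61° = 150°
crank pin P = (r cos θ, r sin θ) = (-42.435245, 24.500000)
h = r sin θ − e = 24.500000 − 2 = 22.500000
sin φ = h / L = 22.500000 / 229 = 0.09825328
φ = arcsin(0.09825328) = 5.638595°

5.6386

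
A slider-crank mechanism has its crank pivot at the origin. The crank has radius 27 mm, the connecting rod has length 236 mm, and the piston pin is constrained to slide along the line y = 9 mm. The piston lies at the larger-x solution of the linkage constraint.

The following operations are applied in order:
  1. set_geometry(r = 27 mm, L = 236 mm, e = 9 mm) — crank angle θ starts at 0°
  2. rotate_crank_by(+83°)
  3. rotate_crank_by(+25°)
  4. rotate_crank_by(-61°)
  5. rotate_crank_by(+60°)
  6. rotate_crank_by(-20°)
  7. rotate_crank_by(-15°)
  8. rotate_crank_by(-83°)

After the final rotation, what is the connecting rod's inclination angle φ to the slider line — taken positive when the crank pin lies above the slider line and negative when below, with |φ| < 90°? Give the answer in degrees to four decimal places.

set_geometry: r = 27 mm, L = 236 mm, e = 9 mm; θ ← 0°
rotate_crank_by(+83°): θ ← 0° +83° = 83°
rotate_crank_by(+25°): θ ← 83° +25° = 108°
rotate_crank_by(-61°): θ ← 108° -61° = 47°
rotate_crank_by(+60°): θ ← 47° +60° = 107°
rotate_crank_by(-20°): θ ← 107° -20° = 87°
rotate_crank_by(-15°): θ ← 87° -15° = 72°
rotate_crank_by(-83°): θ ← 72° -83° = -11°
crank pin P = (r cos θ, r sin θ) = (26.503934, -5.151843)
h = r sin θ − e = -5.151843 − 9 = -14.151843
sin φ = h / L = -14.151843 / 236 = -0.05996544
φ = arcsin(-0.05996544) = -3.437829°

-3.4378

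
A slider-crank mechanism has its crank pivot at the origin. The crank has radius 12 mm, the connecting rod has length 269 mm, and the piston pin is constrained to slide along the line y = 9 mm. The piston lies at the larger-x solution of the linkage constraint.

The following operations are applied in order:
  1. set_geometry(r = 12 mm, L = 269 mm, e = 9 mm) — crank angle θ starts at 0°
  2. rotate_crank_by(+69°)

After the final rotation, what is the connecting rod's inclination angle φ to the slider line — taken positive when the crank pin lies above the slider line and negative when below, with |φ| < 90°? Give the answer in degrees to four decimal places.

0.4692

set_geometry: r = 12 mm, L = 269 mm, e = 9 mm; θ ← 0°
rotate_crank_by(+69°): θ ← 0° +69° = 69°
crank pin P = (r cos θ, r sin θ) = (4.300415, 11.202965)
h = r sin θ − e = 11.202965 − 9 = 2.202965
sin φ = h / L = 2.202965 / 269 = 0.00818946
φ = arcsin(0.00818946) = 0.469227°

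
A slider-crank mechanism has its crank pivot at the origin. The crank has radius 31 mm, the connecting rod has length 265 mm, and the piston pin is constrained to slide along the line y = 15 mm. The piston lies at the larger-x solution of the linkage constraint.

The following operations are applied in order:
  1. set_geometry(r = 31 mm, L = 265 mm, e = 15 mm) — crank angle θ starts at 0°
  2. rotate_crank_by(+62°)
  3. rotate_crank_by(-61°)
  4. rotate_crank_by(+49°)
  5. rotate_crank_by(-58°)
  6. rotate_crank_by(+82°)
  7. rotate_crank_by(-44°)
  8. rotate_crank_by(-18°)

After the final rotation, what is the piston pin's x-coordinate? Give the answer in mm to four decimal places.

set_geometry: r = 31 mm, L = 265 mm, e = 15 mm; θ ← 0°
rotate_crank_by(+62°): θ ← 0° +62° = 62°
rotate_crank_by(-61°): θ ← 62° -61° = 1°
rotate_crank_by(+49°): θ ← 1° +49° = 50°
rotate_crank_by(-58°): θ ← 50° -58° = -8°
rotate_crank_by(+82°): θ ← -8° +82° = 74°
rotate_crank_by(-44°): θ ← 74° -44° = 30°
rotate_crank_by(-18°): θ ← 30° -18° = 12°
crank pin P = (r cos θ, r sin θ) = (30.322576, 6.445262)
h = r sin θ − e = 6.445262 − 15 = -8.554738
x = r cos θ + √(L² − h²) = 30.322576 + √(70225.0 − 73.1835) = 30.322576 + 264.861882 = 295.184457

295.1845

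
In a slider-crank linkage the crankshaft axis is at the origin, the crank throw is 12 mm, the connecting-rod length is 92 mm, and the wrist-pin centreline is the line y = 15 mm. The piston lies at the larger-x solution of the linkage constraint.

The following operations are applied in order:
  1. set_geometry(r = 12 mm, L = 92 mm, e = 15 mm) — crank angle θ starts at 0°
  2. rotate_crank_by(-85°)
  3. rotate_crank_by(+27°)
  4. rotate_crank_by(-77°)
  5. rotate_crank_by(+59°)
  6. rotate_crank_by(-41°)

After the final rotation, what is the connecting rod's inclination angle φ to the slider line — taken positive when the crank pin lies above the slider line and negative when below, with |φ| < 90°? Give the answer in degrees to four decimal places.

set_geometry: r = 12 mm, L = 92 mm, e = 15 mm; θ ← 0°
rotate_crank_by(-85°): θ ← 0° -85° = -85°
rotate_crank_by(+27°): θ ← -85° +27° = -58°
rotate_crank_by(-77°): θ ← -58° -77° = -135°
rotate_crank_by(+59°): θ ← -135° +59° = -76°
rotate_crank_by(-41°): θ ← -76° -41° = -117°
crank pin P = (r cos θ, r sin θ) = (-5.447886, -10.692078)
h = r sin θ − e = -10.692078 − 15 = -25.692078
sin φ = h / L = -25.692078 / 92 = -0.27926172
φ = arcsin(-0.27926172) = -16.216147°

-16.2161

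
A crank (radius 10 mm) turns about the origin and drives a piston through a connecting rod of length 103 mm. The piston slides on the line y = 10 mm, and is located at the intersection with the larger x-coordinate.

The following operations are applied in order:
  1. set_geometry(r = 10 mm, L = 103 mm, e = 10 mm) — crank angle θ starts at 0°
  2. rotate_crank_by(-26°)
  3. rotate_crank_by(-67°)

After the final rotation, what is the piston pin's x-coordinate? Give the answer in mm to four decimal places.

set_geometry: r = 10 mm, L = 103 mm, e = 10 mm; θ ← 0°
rotate_crank_by(-26°): θ ← 0° -26° = -26°
rotate_crank_by(-67°): θ ← -26° -67° = -93°
crank pin P = (r cos θ, r sin θ) = (-0.523360, -9.986295)
h = r sin θ − e = -9.986295 − 10 = -19.986295
x = r cos θ + √(L² − h²) = -0.523360 + √(10609.0 − 399.4520) = -0.523360 + 101.042308 = 100.518948

100.5189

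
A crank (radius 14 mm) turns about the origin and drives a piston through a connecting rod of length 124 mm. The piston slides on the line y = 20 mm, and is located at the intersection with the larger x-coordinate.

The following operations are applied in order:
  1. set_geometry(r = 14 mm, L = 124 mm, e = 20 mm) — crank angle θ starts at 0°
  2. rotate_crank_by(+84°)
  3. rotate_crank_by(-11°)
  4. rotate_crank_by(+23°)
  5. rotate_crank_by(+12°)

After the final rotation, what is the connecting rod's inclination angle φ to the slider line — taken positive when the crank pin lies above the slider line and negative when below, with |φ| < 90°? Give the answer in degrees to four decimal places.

set_geometry: r = 14 mm, L = 124 mm, e = 20 mm; θ ← 0°
rotate_crank_by(+84°): θ ← 0° +84° = 84°
rotate_crank_by(-11°): θ ← 84° -11° = 73°
rotate_crank_by(+23°): θ ← 73° +23° = 96°
rotate_crank_by(+12°): θ ← 96° +12° = 108°
crank pin P = (r cos θ, r sin θ) = (-4.326238, 13.314791)
h = r sin θ − e = 13.314791 − 20 = -6.685209
sin φ = h / L = -6.685209 / 124 = -0.05391297
φ = arcsin(-0.05391297) = -3.090484°

-3.0905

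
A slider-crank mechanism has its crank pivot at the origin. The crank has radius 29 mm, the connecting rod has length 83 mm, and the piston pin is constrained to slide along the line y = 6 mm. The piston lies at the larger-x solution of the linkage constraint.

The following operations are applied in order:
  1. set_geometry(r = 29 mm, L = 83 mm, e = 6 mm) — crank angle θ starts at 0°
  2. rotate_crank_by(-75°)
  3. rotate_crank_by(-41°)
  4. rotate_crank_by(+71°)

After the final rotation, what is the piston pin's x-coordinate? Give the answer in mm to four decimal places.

99.1599

set_geometry: r = 29 mm, L = 83 mm, e = 6 mm; θ ← 0°
rotate_crank_by(-75°): θ ← 0° -75° = -75°
rotate_crank_by(-41°): θ ← -75° -41° = -116°
rotate_crank_by(+71°): θ ← -116° +71° = -45°
crank pin P = (r cos θ, r sin θ) = (20.506097, -20.506097)
h = r sin θ − e = -20.506097 − 6 = -26.506097
x = r cos θ + √(L² − h²) = 20.506097 + √(6889.0 − 702.5732) = 20.506097 + 78.653842 = 99.159939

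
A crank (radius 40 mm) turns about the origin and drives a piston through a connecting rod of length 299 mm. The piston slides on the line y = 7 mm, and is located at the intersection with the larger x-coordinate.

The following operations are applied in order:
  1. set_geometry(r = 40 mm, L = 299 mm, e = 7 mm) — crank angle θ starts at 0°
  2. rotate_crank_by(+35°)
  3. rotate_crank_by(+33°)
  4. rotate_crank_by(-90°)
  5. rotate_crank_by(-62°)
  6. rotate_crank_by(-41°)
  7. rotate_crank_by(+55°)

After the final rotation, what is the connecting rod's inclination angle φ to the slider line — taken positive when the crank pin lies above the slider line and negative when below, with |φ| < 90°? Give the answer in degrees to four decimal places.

-8.5761

set_geometry: r = 40 mm, L = 299 mm, e = 7 mm; θ ← 0°
rotate_crank_by(+35°): θ ← 0° +35° = 35°
rotate_crank_by(+33°): θ ← 35° +33° = 68°
rotate_crank_by(-90°): θ ← 68° -90° = -22°
rotate_crank_by(-62°): θ ← -22° -62° = -84°
rotate_crank_by(-41°): θ ← -84° -41° = -125°
rotate_crank_by(+55°): θ ← -125° +55° = -70°
crank pin P = (r cos θ, r sin θ) = (13.680806, -37.587705)
h = r sin θ − e = -37.587705 − 7 = -44.587705
sin φ = h / L = -44.587705 / 299 = -0.14912276
φ = arcsin(-0.14912276) = -8.576093°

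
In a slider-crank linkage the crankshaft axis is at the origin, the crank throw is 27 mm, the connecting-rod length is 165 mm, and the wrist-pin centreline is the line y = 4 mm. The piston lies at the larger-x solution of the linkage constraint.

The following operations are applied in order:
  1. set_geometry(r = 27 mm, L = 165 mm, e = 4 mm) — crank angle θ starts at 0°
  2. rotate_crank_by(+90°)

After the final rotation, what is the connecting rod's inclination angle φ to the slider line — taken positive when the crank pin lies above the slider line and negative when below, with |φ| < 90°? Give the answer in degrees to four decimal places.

set_geometry: r = 27 mm, L = 165 mm, e = 4 mm; θ ← 0°
rotate_crank_by(+90°): θ ← 0° +90° = 90°
crank pin P = (r cos θ, r sin θ) = (0.000000, 27.000000)
h = r sin θ − e = 27.000000 − 4 = 23.000000
sin φ = h / L = 23.000000 / 165 = 0.13939394
φ = arcsin(0.13939394) = 8.012778°

8.0128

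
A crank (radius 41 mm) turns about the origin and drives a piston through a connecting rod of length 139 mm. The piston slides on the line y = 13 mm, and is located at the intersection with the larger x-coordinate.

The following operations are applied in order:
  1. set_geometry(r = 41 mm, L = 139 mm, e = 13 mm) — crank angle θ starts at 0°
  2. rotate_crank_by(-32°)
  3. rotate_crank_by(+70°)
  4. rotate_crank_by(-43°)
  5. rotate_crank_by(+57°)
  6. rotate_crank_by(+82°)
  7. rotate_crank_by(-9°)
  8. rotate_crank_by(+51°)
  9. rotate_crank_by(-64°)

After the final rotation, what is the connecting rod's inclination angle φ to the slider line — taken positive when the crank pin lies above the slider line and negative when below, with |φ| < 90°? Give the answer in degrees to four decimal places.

10.3675

set_geometry: r = 41 mm, L = 139 mm, e = 13 mm; θ ← 0°
rotate_crank_by(-32°): θ ← 0° -32° = -32°
rotate_crank_by(+70°): θ ← -32° +70° = 38°
rotate_crank_by(-43°): θ ← 38° -43° = -5°
rotate_crank_by(+57°): θ ← -5° +57° = 52°
rotate_crank_by(+82°): θ ← 52° +82° = 134°
rotate_crank_by(-9°): θ ← 134° -9° = 125°
rotate_crank_by(+51°): θ ← 125° +51° = 176°
rotate_crank_by(-64°): θ ← 176° -64° = 112°
crank pin P = (r cos θ, r sin θ) = (-15.358870, 38.014538)
h = r sin θ − e = 38.014538 − 13 = 25.014538
sin φ = h / L = 25.014538 / 139 = 0.17996071
φ = arcsin(0.17996071) = 10.367471°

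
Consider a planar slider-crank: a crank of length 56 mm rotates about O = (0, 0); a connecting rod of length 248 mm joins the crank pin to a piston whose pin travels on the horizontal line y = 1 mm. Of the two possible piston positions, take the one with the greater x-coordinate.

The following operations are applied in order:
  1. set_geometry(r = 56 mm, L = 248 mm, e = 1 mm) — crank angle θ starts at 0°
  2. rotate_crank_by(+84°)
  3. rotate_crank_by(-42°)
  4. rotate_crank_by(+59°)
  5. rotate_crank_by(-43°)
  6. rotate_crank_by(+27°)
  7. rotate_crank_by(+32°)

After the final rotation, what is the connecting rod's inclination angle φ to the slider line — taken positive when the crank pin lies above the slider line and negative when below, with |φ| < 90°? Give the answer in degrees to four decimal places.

11.3711

set_geometry: r = 56 mm, L = 248 mm, e = 1 mm; θ ← 0°
rotate_crank_by(+84°): θ ← 0° +84° = 84°
rotate_crank_by(-42°): θ ← 84° -42° = 42°
rotate_crank_by(+59°): θ ← 42° +59° = 101°
rotate_crank_by(-43°): θ ← 101° -43° = 58°
rotate_crank_by(+27°): θ ← 58° +27° = 85°
rotate_crank_by(+32°): θ ← 85° +32° = 117°
crank pin P = (r cos θ, r sin θ) = (-25.423468, 49.896365)
h = r sin θ − e = 49.896365 − 1 = 48.896365
sin φ = h / L = 48.896365 / 248 = 0.19716276
φ = arcsin(0.19716276) = 11.371094°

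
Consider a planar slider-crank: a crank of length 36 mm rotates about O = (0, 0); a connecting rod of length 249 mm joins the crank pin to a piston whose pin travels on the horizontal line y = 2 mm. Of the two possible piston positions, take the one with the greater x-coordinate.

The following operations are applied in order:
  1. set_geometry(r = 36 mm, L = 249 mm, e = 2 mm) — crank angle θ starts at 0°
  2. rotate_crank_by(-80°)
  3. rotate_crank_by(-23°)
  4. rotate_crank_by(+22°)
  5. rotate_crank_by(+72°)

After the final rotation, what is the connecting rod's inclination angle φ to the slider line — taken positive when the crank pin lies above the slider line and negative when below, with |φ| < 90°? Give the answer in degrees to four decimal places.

set_geometry: r = 36 mm, L = 249 mm, e = 2 mm; θ ← 0°
rotate_crank_by(-80°): θ ← 0° -80° = -80°
rotate_crank_by(-23°): θ ← -80° -23° = -103°
rotate_crank_by(+22°): θ ← -103° +22° = -81°
rotate_crank_by(+72°): θ ← -81° +72° = -9°
crank pin P = (r cos θ, r sin θ) = (35.556780, -5.631641)
h = r sin θ − e = -5.631641 − 2 = -7.631641
sin φ = h / L = -7.631641 / 249 = -0.03064916
φ = arcsin(-0.03064916) = -1.756343°

-1.7563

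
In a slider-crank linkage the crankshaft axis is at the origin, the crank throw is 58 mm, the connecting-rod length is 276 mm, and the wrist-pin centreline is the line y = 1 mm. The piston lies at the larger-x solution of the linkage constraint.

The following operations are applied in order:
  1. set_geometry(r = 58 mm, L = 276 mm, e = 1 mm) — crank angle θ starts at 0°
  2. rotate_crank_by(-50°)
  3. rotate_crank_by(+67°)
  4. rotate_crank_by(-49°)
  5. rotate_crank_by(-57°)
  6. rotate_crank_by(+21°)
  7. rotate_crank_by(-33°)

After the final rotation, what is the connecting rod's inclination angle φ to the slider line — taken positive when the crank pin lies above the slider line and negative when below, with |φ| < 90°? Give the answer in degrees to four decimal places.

set_geometry: r = 58 mm, L = 276 mm, e = 1 mm; θ ← 0°
rotate_crank_by(-50°): θ ← 0° -50° = -50°
rotate_crank_by(+67°): θ ← -50° +67° = 17°
rotate_crank_by(-49°): θ ← 17° -49° = -32°
rotate_crank_by(-57°): θ ← -32° -57° = -89°
rotate_crank_by(+21°): θ ← -89° +21° = -68°
rotate_crank_by(-33°): θ ← -68° -33° = -101°
crank pin P = (r cos θ, r sin θ) = (-11.066922, -56.934377)
h = r sin θ − e = -56.934377 − 1 = -57.934377
sin φ = h / L = -57.934377 / 276 = -0.20990716
φ = arcsin(-0.20990716) = -12.116912°

-12.1169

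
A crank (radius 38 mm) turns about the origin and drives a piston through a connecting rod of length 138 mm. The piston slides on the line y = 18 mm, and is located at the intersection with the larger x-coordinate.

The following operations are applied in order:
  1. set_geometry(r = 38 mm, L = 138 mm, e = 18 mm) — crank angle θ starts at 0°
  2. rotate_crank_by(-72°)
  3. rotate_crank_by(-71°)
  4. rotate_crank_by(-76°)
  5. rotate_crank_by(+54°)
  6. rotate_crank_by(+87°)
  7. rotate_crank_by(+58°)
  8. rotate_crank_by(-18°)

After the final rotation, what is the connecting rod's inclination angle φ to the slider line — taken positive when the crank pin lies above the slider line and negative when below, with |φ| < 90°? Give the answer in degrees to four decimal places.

set_geometry: r = 38 mm, L = 138 mm, e = 18 mm; θ ← 0°
rotate_crank_by(-72°): θ ← 0° -72° = -72°
rotate_crank_by(-71°): θ ← -72° -71° = -143°
rotate_crank_by(-76°): θ ← -143° -76° = -219°
rotate_crank_by(+54°): θ ← -219° +54° = -165°
rotate_crank_by(+87°): θ ← -165° +87° = -78°
rotate_crank_by(+58°): θ ← -78° +58° = -20°
rotate_crank_by(-18°): θ ← -20° -18° = -38°
crank pin P = (r cos θ, r sin θ) = (29.944409, -23.395136)
h = r sin θ − e = -23.395136 − 18 = -41.395136
sin φ = h / L = -41.395136 / 138 = -0.29996475
φ = arcsin(-0.29996475) = -17.455486°

-17.4555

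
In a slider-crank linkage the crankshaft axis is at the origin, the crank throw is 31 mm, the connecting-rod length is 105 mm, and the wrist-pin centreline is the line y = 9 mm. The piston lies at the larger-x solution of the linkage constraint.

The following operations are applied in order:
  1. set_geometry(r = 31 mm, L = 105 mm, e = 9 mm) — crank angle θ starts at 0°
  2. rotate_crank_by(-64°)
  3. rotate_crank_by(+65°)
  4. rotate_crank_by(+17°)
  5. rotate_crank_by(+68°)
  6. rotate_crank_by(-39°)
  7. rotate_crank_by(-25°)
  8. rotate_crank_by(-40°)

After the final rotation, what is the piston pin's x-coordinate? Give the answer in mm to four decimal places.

set_geometry: r = 31 mm, L = 105 mm, e = 9 mm; θ ← 0°
rotate_crank_by(-64°): θ ← 0° -64° = -64°
rotate_crank_by(+65°): θ ← -64° +65° = 1°
rotate_crank_by(+17°): θ ← 1° +17° = 18°
rotate_crank_by(+68°): θ ← 18° +68° = 86°
rotate_crank_by(-39°): θ ← 86° -39° = 47°
rotate_crank_by(-25°): θ ← 47° -25° = 22°
rotate_crank_by(-40°): θ ← 22° -40° = -18°
crank pin P = (r cos θ, r sin θ) = (29.482752, -9.579527)
h = r sin θ − e = -9.579527 − 9 = -18.579527
x = r cos θ + √(L² − h²) = 29.482752 + √(11025.0 − 345.1988) = 29.482752 + 103.343124 = 132.825876

132.8259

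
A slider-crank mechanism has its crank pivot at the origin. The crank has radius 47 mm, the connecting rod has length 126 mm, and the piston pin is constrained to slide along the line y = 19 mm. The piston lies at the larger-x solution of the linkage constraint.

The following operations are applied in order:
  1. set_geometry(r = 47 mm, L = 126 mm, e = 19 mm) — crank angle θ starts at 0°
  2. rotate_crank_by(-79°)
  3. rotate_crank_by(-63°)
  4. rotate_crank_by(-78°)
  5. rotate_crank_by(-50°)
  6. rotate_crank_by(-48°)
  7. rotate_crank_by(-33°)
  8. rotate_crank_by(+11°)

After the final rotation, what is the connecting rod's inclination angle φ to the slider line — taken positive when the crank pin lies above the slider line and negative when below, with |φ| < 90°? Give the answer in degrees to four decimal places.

set_geometry: r = 47 mm, L = 126 mm, e = 19 mm; θ ← 0°
rotate_crank_by(-79°): θ ← 0° -79° = -79°
rotate_crank_by(-63°): θ ← -79° -63° = -142°
rotate_crank_by(-78°): θ ← -142° -78° = -220°
rotate_crank_by(-50°): θ ← -220° -50° = -270°
rotate_crank_by(-48°): θ ← -270° -48° = -318°
rotate_crank_by(-33°): θ ← -318° -33° = -351°
rotate_crank_by(+11°): θ ← -351° +11° = -340°
crank pin P = (r cos θ, r sin θ) = (44.165553, 16.074947)
h = r sin θ − e = 16.074947 − 19 = -2.925053
sin φ = h / L = -2.925053 / 126 = -0.02321471
φ = arcsin(-0.02321471) = -1.330224°

-1.3302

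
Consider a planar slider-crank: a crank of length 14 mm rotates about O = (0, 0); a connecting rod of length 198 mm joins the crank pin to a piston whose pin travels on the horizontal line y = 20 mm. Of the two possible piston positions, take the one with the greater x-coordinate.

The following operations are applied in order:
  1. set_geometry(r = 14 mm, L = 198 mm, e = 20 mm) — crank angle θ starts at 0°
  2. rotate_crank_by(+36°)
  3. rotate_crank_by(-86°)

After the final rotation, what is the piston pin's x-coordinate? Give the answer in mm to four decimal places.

set_geometry: r = 14 mm, L = 198 mm, e = 20 mm; θ ← 0°
rotate_crank_by(+36°): θ ← 0° +36° = 36°
rotate_crank_by(-86°): θ ← 36° -86° = -50°
crank pin P = (r cos θ, r sin θ) = (8.999027, -10.724622)
h = r sin θ − e = -10.724622 − 20 = -30.724622
x = r cos θ + √(L² − h²) = 8.999027 + √(39204.0 − 944.0024) = 8.999027 + 195.601630 = 204.600656

204.6007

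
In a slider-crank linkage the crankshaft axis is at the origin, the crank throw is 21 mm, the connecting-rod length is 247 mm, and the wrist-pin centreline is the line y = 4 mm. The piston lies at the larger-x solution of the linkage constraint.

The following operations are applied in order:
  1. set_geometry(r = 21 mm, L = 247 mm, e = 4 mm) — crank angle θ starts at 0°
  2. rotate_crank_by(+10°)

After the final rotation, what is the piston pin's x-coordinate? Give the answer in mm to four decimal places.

267.6807

set_geometry: r = 21 mm, L = 247 mm, e = 4 mm; θ ← 0°
rotate_crank_by(+10°): θ ← 0° +10° = 10°
crank pin P = (r cos θ, r sin θ) = (20.680963, 3.646612)
h = r sin θ − e = 3.646612 − 4 = -0.353388
x = r cos θ + √(L² − h²) = 20.680963 + √(61009.0 − 0.1249) = 20.680963 + 246.999747 = 267.680710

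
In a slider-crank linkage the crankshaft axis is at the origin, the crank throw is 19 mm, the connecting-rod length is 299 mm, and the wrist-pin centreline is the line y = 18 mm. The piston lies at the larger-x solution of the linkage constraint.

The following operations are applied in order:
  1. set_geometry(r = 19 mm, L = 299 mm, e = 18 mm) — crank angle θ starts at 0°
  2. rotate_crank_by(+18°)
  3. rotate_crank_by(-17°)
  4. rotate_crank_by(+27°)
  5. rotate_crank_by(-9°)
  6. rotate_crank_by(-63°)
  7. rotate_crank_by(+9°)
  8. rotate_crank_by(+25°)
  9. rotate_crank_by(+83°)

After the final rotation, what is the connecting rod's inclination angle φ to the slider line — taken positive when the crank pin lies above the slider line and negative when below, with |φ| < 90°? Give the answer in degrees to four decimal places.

set_geometry: r = 19 mm, L = 299 mm, e = 18 mm; θ ← 0°
rotate_crank_by(+18°): θ ← 0° +18° = 18°
rotate_crank_by(-17°): θ ← 18° -17° = 1°
rotate_crank_by(+27°): θ ← 1° +27° = 28°
rotate_crank_by(-9°): θ ← 28° -9° = 19°
rotate_crank_by(-63°): θ ← 19° -63° = -44°
rotate_crank_by(+9°): θ ← -44° +9° = -35°
rotate_crank_by(+25°): θ ← -35° +25° = -10°
rotate_crank_by(+83°): θ ← -10° +83° = 73°
crank pin P = (r cos θ, r sin θ) = (5.555062, 18.169790)
h = r sin θ − e = 18.169790 − 18 = 0.169790
sin φ = h / L = 0.169790 / 299 = 0.00056786
φ = arcsin(0.00056786) = 0.032536°

0.0325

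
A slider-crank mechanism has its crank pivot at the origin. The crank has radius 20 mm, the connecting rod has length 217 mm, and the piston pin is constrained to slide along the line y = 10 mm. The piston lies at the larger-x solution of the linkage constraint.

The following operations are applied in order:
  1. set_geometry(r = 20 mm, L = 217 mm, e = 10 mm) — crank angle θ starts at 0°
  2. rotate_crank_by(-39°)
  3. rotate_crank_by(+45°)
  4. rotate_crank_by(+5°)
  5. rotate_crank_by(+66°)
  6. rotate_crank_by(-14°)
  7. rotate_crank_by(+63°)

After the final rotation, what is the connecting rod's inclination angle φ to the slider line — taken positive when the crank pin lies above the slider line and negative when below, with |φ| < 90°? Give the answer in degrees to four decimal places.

1.6321

set_geometry: r = 20 mm, L = 217 mm, e = 10 mm; θ ← 0°
rotate_crank_by(-39°): θ ← 0° -39° = -39°
rotate_crank_by(+45°): θ ← -39° +45° = 6°
rotate_crank_by(+5°): θ ← 6° +5° = 11°
rotate_crank_by(+66°): θ ← 11° +66° = 77°
rotate_crank_by(-14°): θ ← 77° -14° = 63°
rotate_crank_by(+63°): θ ← 63° +63° = 126°
crank pin P = (r cos θ, r sin θ) = (-11.755705, 16.180340)
h = r sin θ − e = 16.180340 − 10 = 6.180340
sin φ = h / L = 6.180340 / 217 = 0.02848083
φ = arcsin(0.02848083) = 1.632052°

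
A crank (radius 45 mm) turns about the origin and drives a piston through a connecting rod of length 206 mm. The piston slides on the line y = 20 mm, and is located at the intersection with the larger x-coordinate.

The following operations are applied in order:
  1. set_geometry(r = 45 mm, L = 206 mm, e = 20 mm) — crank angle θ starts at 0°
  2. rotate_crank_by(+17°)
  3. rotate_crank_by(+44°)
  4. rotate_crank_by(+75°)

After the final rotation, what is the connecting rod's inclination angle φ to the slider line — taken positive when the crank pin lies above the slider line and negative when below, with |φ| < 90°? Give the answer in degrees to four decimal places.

set_geometry: r = 45 mm, L = 206 mm, e = 20 mm; θ ← 0°
rotate_crank_by(+17°): θ ← 0° +17° = 17°
rotate_crank_by(+44°): θ ← 17° +44° = 61°
rotate_crank_by(+75°): θ ← 61° +75° = 136°
crank pin P = (r cos θ, r sin θ) = (-32.370291, 31.259627)
h = r sin θ − e = 31.259627 − 20 = 11.259627
sin φ = h / L = 11.259627 / 206 = 0.05465838
φ = arcsin(0.05465838) = 3.133256°

3.1333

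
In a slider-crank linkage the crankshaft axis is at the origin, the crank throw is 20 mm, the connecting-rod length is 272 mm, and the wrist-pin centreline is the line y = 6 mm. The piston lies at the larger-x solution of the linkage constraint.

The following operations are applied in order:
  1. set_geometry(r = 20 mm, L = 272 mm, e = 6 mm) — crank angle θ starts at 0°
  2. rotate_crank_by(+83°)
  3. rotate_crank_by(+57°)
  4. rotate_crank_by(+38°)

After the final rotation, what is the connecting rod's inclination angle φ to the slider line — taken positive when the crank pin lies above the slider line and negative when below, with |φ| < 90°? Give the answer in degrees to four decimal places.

set_geometry: r = 20 mm, L = 272 mm, e = 6 mm; θ ← 0°
rotate_crank_by(+83°): θ ← 0° +83° = 83°
rotate_crank_by(+57°): θ ← 83° +57° = 140°
rotate_crank_by(+38°): θ ← 140° +38° = 178°
crank pin P = (r cos θ, r sin θ) = (-19.987817, 0.697990)
h = r sin θ − e = 0.697990 − 6 = -5.302010
sin φ = h / L = -5.302010 / 272 = -0.01949268
φ = arcsin(-0.01949268) = -1.116919°

-1.1169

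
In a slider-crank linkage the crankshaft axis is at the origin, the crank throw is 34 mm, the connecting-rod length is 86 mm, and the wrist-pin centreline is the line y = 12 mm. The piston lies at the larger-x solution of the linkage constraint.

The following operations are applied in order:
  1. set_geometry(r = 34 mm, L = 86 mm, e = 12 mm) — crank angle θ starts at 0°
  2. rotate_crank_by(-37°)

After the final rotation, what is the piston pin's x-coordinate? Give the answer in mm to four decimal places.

set_geometry: r = 34 mm, L = 86 mm, e = 12 mm; θ ← 0°
rotate_crank_by(-37°): θ ← 0° -37° = -37°
crank pin P = (r cos θ, r sin θ) = (27.153607, -20.461711)
h = r sin θ − e = -20.461711 − 12 = -32.461711
x = r cos θ + √(L² − h²) = 27.153607 + √(7396.0 − 1053.7627) = 27.153607 + 79.638165 = 106.791772

106.7918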